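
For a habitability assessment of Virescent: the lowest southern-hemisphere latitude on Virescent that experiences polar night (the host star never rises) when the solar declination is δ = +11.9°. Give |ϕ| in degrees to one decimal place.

Polar night requires cos h₀ = −tan ϕ tan δ ≥ 1, i.e. tan ϕ tan δ ≤ −1.
The boundary is |tan ϕ| · |tan δ| = 1, so |ϕ| = 90° − |δ| = 90° − 11.9° = 78.1° in the southern hemisphere.

|ϕ| = 78.1°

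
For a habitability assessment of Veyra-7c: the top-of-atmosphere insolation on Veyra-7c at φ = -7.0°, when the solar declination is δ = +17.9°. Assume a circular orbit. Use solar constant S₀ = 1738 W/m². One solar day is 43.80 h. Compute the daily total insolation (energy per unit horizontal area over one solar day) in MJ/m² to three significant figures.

77.3 MJ/m²

cos H₀ = −tan(-7.0°) tan(+17.900°) = 0.0397, H₀ = 1.5311 rad.
Bracket: H₀ sin φ sin δ + cos φ cos δ sin H₀ = 1.5311×-0.12187×0.30736 + 0.99255×0.95159×0.99921 = -0.057352 + 0.943754 = 0.886402.
Q̄ = (S₀/π) × [bracket] = (1738/π) × 0.886402 = 490.38 W/m².
Daily total = Q̄ × 43.80 h × 3600 s/h = 490.38 × 43.80 × 3600 / 10⁶ = 77.32 MJ/m².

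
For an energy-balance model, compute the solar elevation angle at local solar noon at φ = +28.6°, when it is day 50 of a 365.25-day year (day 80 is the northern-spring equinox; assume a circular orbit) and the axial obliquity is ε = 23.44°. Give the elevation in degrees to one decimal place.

Solar longitude: λ_s = 360° × (50 − 80)/365.25 = -29.569°, i.e. -29.569° + 360° = 330.431°.
sin δ = sin 23.44° × sin 330.431° = -0.19630, so δ = -11.320°.
At local noon the hour angle is zero, so the zenith angle equals |φ − δ| = |+28.6° − (-11.320°)| = 39.920°.
Elevation = 90° − 39.920° = 50.1°.

50.1°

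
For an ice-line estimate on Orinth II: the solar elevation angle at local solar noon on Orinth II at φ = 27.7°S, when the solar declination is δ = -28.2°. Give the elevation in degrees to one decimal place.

89.5°

At local noon the hour angle is zero, so the zenith angle equals |φ − δ| = |-27.7° − (-28.200°)| = 0.500°.
Elevation = 90° − 0.500° = 89.5°.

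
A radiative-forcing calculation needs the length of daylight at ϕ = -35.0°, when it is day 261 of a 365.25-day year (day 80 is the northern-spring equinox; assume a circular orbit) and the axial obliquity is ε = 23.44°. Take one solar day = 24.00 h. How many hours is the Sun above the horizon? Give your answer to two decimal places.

11.94 h

Solar longitude: L_s = 360° × (261 − 80)/365.25 = 178.398°.
sin δ = sin 23.44° × sin 178.398° = 0.01112, so δ = +0.637°.
cos h₀ = −tan ϕ · tan δ = −tan(-35.0°) × tan(+0.637°) = 0.0078, so h₀ = 1.5630 rad = 89.55°.
Daylight = 2h₀/(2π) × 24.00 h = (1.5630/π) × 24.00 = 11.94 h.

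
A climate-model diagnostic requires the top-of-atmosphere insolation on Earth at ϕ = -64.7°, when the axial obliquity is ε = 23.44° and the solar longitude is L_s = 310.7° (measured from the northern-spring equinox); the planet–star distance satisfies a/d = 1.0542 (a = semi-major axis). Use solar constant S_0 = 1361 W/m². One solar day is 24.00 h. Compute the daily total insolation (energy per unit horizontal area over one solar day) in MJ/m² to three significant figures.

38.7 MJ/m²

Solar declination: sin δ = sin ε · sin L_s = sin 23.44° × sin 310.7° = -0.30158, so δ = -17.552°.
cos h₀ = −tan(-64.7°) tan(-17.552°) = -0.6691, h₀ = 2.3039 rad.
Bracket: h₀ sin ϕ sin δ + cos ϕ cos δ sin h₀ = 2.3039×-0.90408×-0.30158 + 0.42736×0.95344×0.74313 = 0.628164 + 0.302797 = 0.930961.
Inverse-square distance factor (a/d)² = 1.0542² = 1.111338.
Q̄ = (S_0/π) × 1.111338 × [bracket] = (1361/π) × 1.111338 × 0.930961 = 448.21 W/m².
Daily total = Q̄ × 24.00 h × 3600 s/h = 448.21 × 24.00 × 3600 / 10⁶ = 38.73 MJ/m².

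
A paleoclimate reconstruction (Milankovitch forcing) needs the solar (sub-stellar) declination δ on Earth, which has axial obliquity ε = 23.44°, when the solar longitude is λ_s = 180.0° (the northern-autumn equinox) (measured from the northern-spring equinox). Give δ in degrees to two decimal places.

δ = +0.00°

sin δ = sin ε · sin λ_s = sin 23.44° × sin 180.0° = 0.000000.
δ = arcsin(0.000000) = +0.00°.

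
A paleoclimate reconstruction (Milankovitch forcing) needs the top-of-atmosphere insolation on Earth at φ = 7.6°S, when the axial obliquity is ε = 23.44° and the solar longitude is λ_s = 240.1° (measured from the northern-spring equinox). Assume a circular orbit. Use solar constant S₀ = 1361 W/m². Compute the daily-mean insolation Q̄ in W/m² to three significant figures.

Q̄ ≈ 435 W/m²

Solar declination: sin δ = sin ε · sin λ_s = sin 23.44° × sin 240.1° = -0.34484, so δ = -20.172°.
cos H₀ = −tan(-7.6°) tan(-20.172°) = -0.0490, H₀ = 1.6198 rad.
Bracket: H₀ sin φ sin δ + cos φ cos δ sin H₀ = 1.6198×-0.13226×-0.34484 + 0.99122×0.93866×0.99880 = 0.073877 + 0.929302 = 1.003179.
Q̄ = (S₀/π) × [bracket] = (1361/π) × 1.003179 = 434.6 W/m².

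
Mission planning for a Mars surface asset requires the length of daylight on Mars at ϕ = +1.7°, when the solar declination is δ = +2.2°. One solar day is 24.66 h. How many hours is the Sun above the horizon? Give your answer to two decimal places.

cos h₀ = −tan ϕ · tan δ = −tan(+1.7°) × tan(+2.200°) = -0.0011, so h₀ = 1.5719 rad = 90.07°.
Daylight = 2h₀/(2π) × 24.66 h = (1.5719/π) × 24.66 = 12.34 h.

12.34 h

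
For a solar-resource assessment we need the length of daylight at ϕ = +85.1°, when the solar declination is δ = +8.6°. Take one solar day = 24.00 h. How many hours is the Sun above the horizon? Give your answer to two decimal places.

Sunrise equation: cos h₀ = −tan ϕ · tan δ = -1.7641 ≤ −1, so the Sun never sets (polar day) and h₀ = π.
Daylight = 2h₀/(2π) × 24.00 h = (3.1416/π) × 24.00 = 24.00 h.

24.00 h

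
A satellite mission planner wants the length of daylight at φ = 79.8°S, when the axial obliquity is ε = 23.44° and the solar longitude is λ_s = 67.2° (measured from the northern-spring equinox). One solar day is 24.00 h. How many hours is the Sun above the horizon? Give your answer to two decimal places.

0.00 h

Solar declination: sin δ = sin ε · sin λ_s = sin 23.44° × sin 67.2° = 0.36671, so δ = +21.513°.
cos H₀ = −tan φ · tan δ = 2.1907 ≥ 1, so the Sun never rises (polar night) and H₀ = 0.
Daylight = 2H₀/(2π) × 24.00 h = (0.0000/π) × 24.00 = 0.00 h.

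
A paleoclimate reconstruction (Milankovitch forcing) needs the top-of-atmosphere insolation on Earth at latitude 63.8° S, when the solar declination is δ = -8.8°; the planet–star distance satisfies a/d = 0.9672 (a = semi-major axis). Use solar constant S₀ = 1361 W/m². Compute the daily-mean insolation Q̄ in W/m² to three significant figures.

Q̄ ≈ 273 W/m²

cos H₀ = −tan(-63.8°) tan(-8.800°) = -0.3146, H₀ = 1.8908 rad.
Bracket: H₀ sin φ sin δ + cos φ cos δ sin H₀ = 1.8908×-0.89726×-0.15299 + 0.44151×0.98823×0.94922 = 0.259554 + 0.414157 = 0.673711.
Inverse-square distance factor (a/d)² = 0.9672² = 0.935476.
Q̄ = (S₀/π) × 0.935476 × [bracket] = (1361/π) × 0.935476 × 0.673711 = 273.0 W/m².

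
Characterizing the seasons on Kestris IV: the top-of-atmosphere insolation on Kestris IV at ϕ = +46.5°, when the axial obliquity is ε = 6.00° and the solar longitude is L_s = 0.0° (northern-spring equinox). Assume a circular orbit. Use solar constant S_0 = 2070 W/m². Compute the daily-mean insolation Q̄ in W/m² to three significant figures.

Solar declination: sin δ = sin ε · sin L_s = sin 6.00° × sin 0.0° = 0.00000, so δ = +0.000°.
cos h₀ = −tan(+46.5°) tan(+0.000°) = -0.0000, h₀ = 1.5708 rad.
Bracket: h₀ sin ϕ sin δ + cos ϕ cos δ sin h₀ = 1.5708×0.72537×0.00000 + 0.68835×1.00000×1.00000 = 0.000000 + 0.688350 = 0.688350.
Q̄ = (S_0/π) × [bracket] = (2070/π) × 0.688350 = 453.6 W/m².

Q̄ ≈ 454 W/m²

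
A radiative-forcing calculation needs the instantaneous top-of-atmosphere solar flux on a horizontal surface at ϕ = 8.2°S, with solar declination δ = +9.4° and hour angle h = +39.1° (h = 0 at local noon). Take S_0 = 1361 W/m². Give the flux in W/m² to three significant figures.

1.00e+03 W/m²

cos θ_z = sin ϕ sin δ + cos ϕ cos δ cos h = -0.023295 + 0.757798 = 0.734503.
Flux = S_0 · cos θ_z = 1361 × 0.734503 = 999.7 W/m².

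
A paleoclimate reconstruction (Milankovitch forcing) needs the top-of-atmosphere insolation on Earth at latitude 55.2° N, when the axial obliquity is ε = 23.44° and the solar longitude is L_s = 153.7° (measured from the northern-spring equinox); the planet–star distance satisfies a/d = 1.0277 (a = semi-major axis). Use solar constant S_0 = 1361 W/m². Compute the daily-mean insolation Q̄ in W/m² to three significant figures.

Q̄ ≈ 370 W/m²

Solar declination: sin δ = sin ε · sin L_s = sin 23.44° × sin 153.7° = 0.17625, so δ = +10.151°.
cos h₀ = −tan(+55.2°) tan(+10.151°) = -0.2576, h₀ = 1.8314 rad.
Bracket: h₀ sin ϕ sin δ + cos ϕ cos δ sin h₀ = 1.8314×0.82115×0.17625 + 0.57071×0.98435×0.96625 = 0.265054 + 0.542818 = 0.807872.
Inverse-square distance factor (a/d)² = 1.0277² = 1.056167.
Q̄ = (S_0/π) × 1.056167 × [bracket] = (1361/π) × 1.056167 × 0.807872 = 369.6 W/m².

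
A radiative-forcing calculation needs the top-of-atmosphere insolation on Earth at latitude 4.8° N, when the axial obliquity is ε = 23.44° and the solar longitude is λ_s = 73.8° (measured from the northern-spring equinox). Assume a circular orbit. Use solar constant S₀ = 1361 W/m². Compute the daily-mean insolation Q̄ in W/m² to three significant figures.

Q̄ ≈ 421 W/m²

Solar declination: sin δ = sin ε · sin λ_s = sin 23.44° × sin 73.8° = 0.38199, so δ = +22.457°.
cos H₀ = −tan(+4.8°) tan(+22.457°) = -0.0347, H₀ = 1.6055 rad.
Bracket: H₀ sin φ sin δ + cos φ cos δ sin H₀ = 1.6055×0.08368×0.38199 + 0.99649×0.92416×0.99940 = 0.051320 + 0.920364 = 0.971684.
Q̄ = (S₀/π) × [bracket] = (1361/π) × 0.971684 = 421.0 W/m².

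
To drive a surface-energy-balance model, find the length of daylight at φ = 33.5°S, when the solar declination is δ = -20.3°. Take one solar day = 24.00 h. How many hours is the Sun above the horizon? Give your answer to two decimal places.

cos H₀ = −tan φ · tan δ = −tan(-33.5°) × tan(-20.300°) = -0.2448, so H₀ = 1.8181 rad = 104.17°.
Daylight = 2H₀/(2π) × 24.00 h = (1.8181/π) × 24.00 = 13.89 h.

13.89 h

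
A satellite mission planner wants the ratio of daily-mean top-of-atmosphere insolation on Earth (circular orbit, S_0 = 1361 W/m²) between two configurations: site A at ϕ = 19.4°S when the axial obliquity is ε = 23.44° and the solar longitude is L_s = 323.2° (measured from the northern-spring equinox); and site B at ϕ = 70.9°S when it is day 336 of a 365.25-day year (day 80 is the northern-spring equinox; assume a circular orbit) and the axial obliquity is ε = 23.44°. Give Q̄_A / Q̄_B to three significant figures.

Q̄_A / Q̄_B ≈ 0.928

— Configuration A (ϕ=-19.4°):
Solar declination: sin δ = sin ε · sin L_s = sin 23.44° × sin 323.2° = -0.23828, so δ = -13.785°.
cos h₀ = −tan(-19.4°) tan(-13.785°) = -0.0864, h₀ = 1.6573 rad.
Bracket: h₀ sin ϕ sin δ + cos ϕ cos δ sin h₀ = 1.6573×-0.33216×-0.23828 + 0.94322×0.97120×0.99626 = 0.131170 + 0.912629 = 1.043799.
Q̄ = (S_0/π) × [bracket] = (1361/π) × 1.043799 = 452.19 W/m².
— Configuration B (ϕ=-70.9°):
Solar longitude: L_s = 360° × (336 − 80)/365.25 = 252.320°.
sin δ = sin 23.44° × sin 252.320° = -0.37900, so δ = -22.272°.
cos h₀ = −tan(-70.9°) tan(-22.272°) = -1.1827 ≤ −1 ⇒ polar day, h₀ = π.
Bracket: h₀ sin ϕ sin δ + cos ϕ cos δ sin h₀ = 3.1416×-0.94495×-0.37900 + 0.32722×0.92540×0.00000 = 1.125120 + 0.000000 = 1.125120.
Q̄ = (S_0/π) × [bracket] = (1361/π) × 1.125120 = 487.42 W/m².
Ratio Q̄_A / Q̄_B = 452.19 / 487.42 = 0.9277.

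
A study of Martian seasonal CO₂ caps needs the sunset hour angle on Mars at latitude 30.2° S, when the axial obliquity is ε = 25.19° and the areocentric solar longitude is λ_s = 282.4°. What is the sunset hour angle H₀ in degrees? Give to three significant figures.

H₀ = 105°

sin δ = sin 25.19° × sin 282.4° = -0.41569, so δ = -24.563°.
cos H₀ = −tan φ · tan δ = −tan(-30.2°) × tan(-24.563°) = -0.2660, so H₀ = 1.8400 rad = 105.43°.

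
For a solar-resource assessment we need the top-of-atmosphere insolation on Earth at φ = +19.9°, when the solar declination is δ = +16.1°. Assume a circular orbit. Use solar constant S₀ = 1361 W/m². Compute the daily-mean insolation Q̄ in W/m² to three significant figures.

Q̄ ≈ 458 W/m²

cos H₀ = −tan(+19.9°) tan(+16.100°) = -0.1045, H₀ = 1.6755 rad.
Bracket: H₀ sin φ sin δ + cos φ cos δ sin H₀ = 1.6755×0.34038×0.27731 + 0.94029×0.96078×0.99453 = 0.158152 + 0.898470 = 1.056622.
Q̄ = (S₀/π) × [bracket] = (1361/π) × 1.056622 = 457.7 W/m².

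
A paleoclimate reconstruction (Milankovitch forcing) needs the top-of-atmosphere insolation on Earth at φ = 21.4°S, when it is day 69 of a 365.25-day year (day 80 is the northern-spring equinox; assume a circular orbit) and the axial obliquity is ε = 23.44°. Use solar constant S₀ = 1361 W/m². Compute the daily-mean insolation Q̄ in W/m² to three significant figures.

Q̄ ≈ 421 W/m²

Solar longitude: λ_s = 360° × (69 − 80)/365.25 = -10.842°, i.e. -10.842° + 360° = 349.158°.
sin δ = sin 23.44° × sin 349.158° = -0.07482, so δ = -4.291°.
cos H₀ = −tan(-21.4°) tan(-4.291°) = -0.0294, H₀ = 1.6002 rad.
Bracket: H₀ sin φ sin δ + cos φ cos δ sin H₀ = 1.6002×-0.36488×-0.07482 + 0.93106×0.99720×0.99957 = 0.043686 + 0.928054 = 0.971740.
Q̄ = (S₀/π) × [bracket] = (1361/π) × 0.971740 = 421.0 W/m².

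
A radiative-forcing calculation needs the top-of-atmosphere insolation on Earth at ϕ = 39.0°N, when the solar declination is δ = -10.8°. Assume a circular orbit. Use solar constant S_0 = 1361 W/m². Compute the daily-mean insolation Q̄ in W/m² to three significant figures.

cos h₀ = −tan(+39.0°) tan(-10.800°) = 0.1545, h₀ = 1.4157 rad.
Bracket: h₀ sin ϕ sin δ + cos ϕ cos δ sin h₀ = 1.4157×0.62932×-0.18738 + 0.77715×0.98229×0.98800 = -0.166942 + 0.754226 = 0.587284.
Q̄ = (S_0/π) × [bracket] = (1361/π) × 0.587284 = 254.4 W/m².

Q̄ ≈ 254 W/m²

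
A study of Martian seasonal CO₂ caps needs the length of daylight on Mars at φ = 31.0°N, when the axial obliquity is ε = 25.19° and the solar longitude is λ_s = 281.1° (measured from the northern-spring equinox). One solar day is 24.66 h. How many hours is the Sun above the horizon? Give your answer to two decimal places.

Solar declination: sin δ = sin ε · sin λ_s = sin 25.19° × sin 281.1° = -0.41766, so δ = -24.687°.
cos H₀ = −tan φ · tan δ = −tan(+31.0°) × tan(-24.687°) = 0.2762, so H₀ = 1.2910 rad = 73.97°.
Daylight = 2H₀/(2π) × 24.66 h = (1.2910/π) × 24.66 = 10.13 h.

10.13 h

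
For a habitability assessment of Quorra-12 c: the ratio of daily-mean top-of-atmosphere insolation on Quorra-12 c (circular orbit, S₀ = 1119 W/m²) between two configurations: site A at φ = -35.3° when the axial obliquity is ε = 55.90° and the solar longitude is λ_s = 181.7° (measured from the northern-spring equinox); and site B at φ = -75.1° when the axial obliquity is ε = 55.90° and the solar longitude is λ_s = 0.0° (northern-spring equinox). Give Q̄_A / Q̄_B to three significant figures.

Q̄_A / Q̄_B ≈ 3.26

— Configuration A (φ=-35.3°):
Solar declination: sin δ = sin ε · sin λ_s = sin 55.90° × sin 181.7° = -0.02457, so δ = -1.408°.
cos H₀ = −tan(-35.3°) tan(-1.408°) = -0.0174, H₀ = 1.5882 rad.
Bracket: H₀ sin φ sin δ + cos φ cos δ sin H₀ = 1.5882×-0.57786×-0.02457 + 0.81614×0.99970×0.99985 = 0.022549 + 0.815773 = 0.838322.
Q̄ = (S₀/π) × [bracket] = (1119/π) × 0.838322 = 298.60 W/m².
— Configuration B (φ=-75.1°):
Solar declination: sin δ = sin ε · sin λ_s = sin 55.90° × sin 0.0° = 0.00000, so δ = +0.000°.
cos H₀ = −tan(-75.1°) tan(+0.000°) = 0.0000, H₀ = 1.5708 rad.
Bracket: H₀ sin φ sin δ + cos φ cos δ sin H₀ = 1.5708×-0.96638×0.00000 + 0.25713×1.00000×1.00000 = -0.000000 + 0.257130 = 0.257130.
Q̄ = (S₀/π) × [bracket] = (1119/π) × 0.257130 = 91.587 W/m².
Ratio Q̄_A / Q̄_B = 298.60 / 91.587 = 3.260.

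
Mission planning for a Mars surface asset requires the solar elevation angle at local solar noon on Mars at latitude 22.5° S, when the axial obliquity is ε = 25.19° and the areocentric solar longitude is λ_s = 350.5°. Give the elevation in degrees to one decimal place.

71.5°

sin δ = sin 25.19° × sin 350.5° = -0.07025, so δ = -4.028°.
At local noon the hour angle is zero, so the zenith angle equals |φ − δ| = |-22.5° − (-4.028°)| = 18.472°.
Elevation = 90° − 18.472° = 71.5°.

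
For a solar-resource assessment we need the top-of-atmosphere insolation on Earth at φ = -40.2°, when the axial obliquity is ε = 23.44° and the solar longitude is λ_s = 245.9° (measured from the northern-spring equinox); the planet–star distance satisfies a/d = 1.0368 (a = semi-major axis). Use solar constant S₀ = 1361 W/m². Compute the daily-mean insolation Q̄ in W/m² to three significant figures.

Solar declination: sin δ = sin ε · sin λ_s = sin 23.44° × sin 245.9° = -0.36311, so δ = -21.292°.
cos H₀ = −tan(-40.2°) tan(-21.292°) = -0.3293, H₀ = 1.9064 rad.
Bracket: H₀ sin φ sin δ + cos φ cos δ sin H₀ = 1.9064×-0.64546×-0.36311 + 0.76380×0.93174×0.94421 = 0.446809 + 0.671959 = 1.118768.
Inverse-square distance factor (a/d)² = 1.0368² = 1.074954.
Q̄ = (S₀/π) × 1.074954 × [bracket] = (1361/π) × 1.074954 × 1.118768 = 521.0 W/m².

Q̄ ≈ 521 W/m²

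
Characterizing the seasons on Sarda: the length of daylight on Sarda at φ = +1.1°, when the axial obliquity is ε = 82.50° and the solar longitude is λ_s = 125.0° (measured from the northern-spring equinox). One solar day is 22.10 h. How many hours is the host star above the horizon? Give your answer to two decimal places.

11.24 h

Solar declination: sin δ = sin ε · sin λ_s = sin 82.50° × sin 125.0° = 0.81214, so δ = +54.306°.
cos H₀ = −tan φ · tan δ = −tan(+1.1°) × tan(+54.306°) = -0.0267, so H₀ = 1.5975 rad = 91.53°.
Daylight = 2H₀/(2π) × 22.10 h = (1.5975/π) × 22.10 = 11.24 h.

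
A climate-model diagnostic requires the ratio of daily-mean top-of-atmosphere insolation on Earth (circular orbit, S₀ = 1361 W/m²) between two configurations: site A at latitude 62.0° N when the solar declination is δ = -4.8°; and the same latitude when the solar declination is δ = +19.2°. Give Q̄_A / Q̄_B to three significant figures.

— Configuration A (φ=+62.0°):
cos H₀ = −tan(+62.0°) tan(-4.800°) = 0.1579, H₀ = 1.4122 rad.
Bracket: H₀ sin φ sin δ + cos φ cos δ sin H₀ = 1.4122×0.88295×-0.08368 + 0.46947×0.99649×0.98745 = -0.104341 + 0.461951 = 0.357610.
Q̄ = (S₀/π) × [bracket] = (1361/π) × 0.357610 = 154.92 W/m².
— Configuration B (φ=+62.0°):
cos H₀ = −tan(+62.0°) tan(+19.200°) = -0.6549, H₀ = 2.2849 rad.
Bracket: H₀ sin φ sin δ + cos φ cos δ sin H₀ = 2.2849×0.88295×0.32887 + 0.46947×0.94438×0.75568 = 0.663480 + 0.335037 = 0.998517.
Q̄ = (S₀/π) × [bracket] = (1361/π) × 0.998517 = 432.58 W/m².
Ratio Q̄_A / Q̄_B = 154.92 / 432.58 = 0.3581.

Q̄_A / Q̄_B ≈ 0.358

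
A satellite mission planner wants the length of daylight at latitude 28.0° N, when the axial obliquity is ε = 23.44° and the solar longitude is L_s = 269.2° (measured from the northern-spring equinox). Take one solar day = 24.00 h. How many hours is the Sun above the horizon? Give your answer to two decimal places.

10.22 h

Solar declination: sin δ = sin ε · sin L_s = sin 23.44° × sin 269.2° = -0.39775, so δ = -23.438°.
cos h₀ = −tan ϕ · tan δ = −tan(+28.0°) × tan(-23.438°) = 0.2305, so h₀ = 1.3382 rad = 76.67°.
Daylight = 2h₀/(2π) × 24.00 h = (1.3382/π) × 24.00 = 10.22 h.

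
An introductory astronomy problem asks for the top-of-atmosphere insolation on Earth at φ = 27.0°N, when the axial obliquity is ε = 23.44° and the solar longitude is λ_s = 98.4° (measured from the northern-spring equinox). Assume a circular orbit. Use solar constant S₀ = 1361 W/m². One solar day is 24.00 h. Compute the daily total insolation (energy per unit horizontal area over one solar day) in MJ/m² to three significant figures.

Solar declination: sin δ = sin ε · sin λ_s = sin 23.44° × sin 98.4° = 0.39352, so δ = +23.174°.
cos H₀ = −tan(+27.0°) tan(+23.174°) = -0.2181, H₀ = 1.7907 rad.
Bracket: H₀ sin φ sin δ + cos φ cos δ sin H₀ = 1.7907×0.45399×0.39352 + 0.89101×0.91932×0.97592 = 0.319916 + 0.799399 = 1.119315.
Q̄ = (S₀/π) × [bracket] = (1361/π) × 1.119315 = 484.91 W/m².
Daily total = Q̄ × 24.00 h × 3600 s/h = 484.91 × 24.00 × 3600 / 10⁶ = 41.90 MJ/m².

41.9 MJ/m²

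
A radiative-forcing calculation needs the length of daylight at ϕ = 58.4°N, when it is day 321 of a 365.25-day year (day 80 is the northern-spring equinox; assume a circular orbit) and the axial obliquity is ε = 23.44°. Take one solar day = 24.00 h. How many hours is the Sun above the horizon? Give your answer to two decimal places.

Solar longitude: L_s = 360° × (321 − 80)/365.25 = 237.536°.
sin δ = sin 23.44° × sin 237.536° = -0.33563, so δ = -19.611°.
cos h₀ = −tan ϕ · tan δ = −tan(+58.4°) × tan(-19.611°) = 0.5791, so h₀ = 0.9531 rad = 54.61°.
Daylight = 2h₀/(2π) × 24.00 h = (0.9531/π) × 24.00 = 7.28 h.

7.28 h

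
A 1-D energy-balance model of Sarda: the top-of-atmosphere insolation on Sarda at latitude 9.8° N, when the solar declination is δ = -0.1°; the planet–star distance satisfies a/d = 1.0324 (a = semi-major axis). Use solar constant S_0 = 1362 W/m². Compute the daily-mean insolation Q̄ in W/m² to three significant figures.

Q̄ ≈ 455 W/m²

cos h₀ = −tan(+9.8°) tan(-0.100°) = 0.0003, h₀ = 1.5705 rad.
Bracket: h₀ sin ϕ sin δ + cos ϕ cos δ sin h₀ = 1.5705×0.17021×-0.00175 + 0.98541×1.00000×1.00000 = -0.000468 + 0.985410 = 0.984942.
Inverse-square distance factor (a/d)² = 1.0324² = 1.065850.
Q̄ = (S_0/π) × 1.065850 × [bracket] = (1362/π) × 1.065850 × 0.984942 = 455.1 W/m².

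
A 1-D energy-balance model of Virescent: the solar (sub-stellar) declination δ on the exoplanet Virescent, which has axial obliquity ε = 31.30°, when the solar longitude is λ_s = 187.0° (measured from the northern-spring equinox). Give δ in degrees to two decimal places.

δ = -3.63°

sin δ = sin ε · sin λ_s = sin 31.30° × sin 187.0° = -0.063313.
δ = arcsin(-0.063313) = -3.63°.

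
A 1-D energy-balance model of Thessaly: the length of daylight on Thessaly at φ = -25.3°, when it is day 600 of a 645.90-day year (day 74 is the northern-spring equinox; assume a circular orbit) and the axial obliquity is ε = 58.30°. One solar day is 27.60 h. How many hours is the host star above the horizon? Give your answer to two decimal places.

19.38 h

Solar longitude: λ_s = 360° × (600 − 74)/645.90 = 293.172°.
sin δ = sin 58.30° × sin 293.172° = -0.78217, so δ = -51.460°.
cos H₀ = −tan φ · tan δ = −tan(-25.3°) × tan(-51.460°) = -0.5934, so H₀ = 2.2061 rad = 126.40°.
Daylight = 2H₀/(2π) × 27.60 h = (2.2061/π) × 27.60 = 19.38 h.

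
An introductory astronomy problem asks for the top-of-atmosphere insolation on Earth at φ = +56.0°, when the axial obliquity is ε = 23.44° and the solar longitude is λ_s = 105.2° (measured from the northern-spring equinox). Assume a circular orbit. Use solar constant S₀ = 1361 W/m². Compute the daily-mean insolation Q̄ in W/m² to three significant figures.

Q̄ ≈ 484 W/m²

Solar declination: sin δ = sin ε · sin λ_s = sin 23.44° × sin 105.2° = 0.38387, so δ = +22.574°.
cos H₀ = −tan(+56.0°) tan(+22.574°) = -0.6163, H₀ = 2.2349 rad.
Bracket: H₀ sin φ sin δ + cos φ cos δ sin H₀ = 2.2349×0.82904×0.38387 + 0.55919×0.92339×0.78748 = 0.711243 + 0.406616 = 1.117859.
Q̄ = (S₀/π) × [bracket] = (1361/π) × 1.117859 = 484.3 W/m².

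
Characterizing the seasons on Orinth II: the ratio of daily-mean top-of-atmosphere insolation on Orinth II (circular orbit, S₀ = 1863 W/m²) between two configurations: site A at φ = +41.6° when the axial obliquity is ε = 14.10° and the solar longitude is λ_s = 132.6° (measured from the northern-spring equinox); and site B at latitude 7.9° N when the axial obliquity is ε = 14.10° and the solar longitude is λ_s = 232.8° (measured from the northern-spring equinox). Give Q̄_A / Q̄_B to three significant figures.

Q̄_A / Q̄_B ≈ 1.00

— Configuration A (φ=+41.6°):
Solar declination: sin δ = sin ε · sin λ_s = sin 14.10° × sin 132.6° = 0.17932, so δ = +10.330°.
cos H₀ = −tan(+41.6°) tan(+10.330°) = -0.1618, H₀ = 1.7333 rad.
Bracket: H₀ sin φ sin δ + cos φ cos δ sin H₀ = 1.7333×0.66393×0.17932 + 0.74780×0.98379×0.98682 = 0.206360 + 0.725982 = 0.932342.
Q̄ = (S₀/π) × [bracket] = (1863/π) × 0.932342 = 552.89 W/m².
— Configuration B (φ=+7.9°):
Solar declination: sin δ = sin ε · sin λ_s = sin 14.10° × sin 232.8° = -0.19405, so δ = -11.189°.
cos H₀ = −tan(+7.9°) tan(-11.189°) = 0.0274, H₀ = 1.5433 rad.
Bracket: H₀ sin φ sin δ + cos φ cos δ sin H₀ = 1.5433×0.13744×-0.19405 + 0.99051×0.98099×0.99962 = -0.041160 + 0.971311 = 0.930151.
Q̄ = (S₀/π) × [bracket] = (1863/π) × 0.930151 = 551.59 W/m².
Ratio Q̄_A / Q̄_B = 552.89 / 551.59 = 1.002.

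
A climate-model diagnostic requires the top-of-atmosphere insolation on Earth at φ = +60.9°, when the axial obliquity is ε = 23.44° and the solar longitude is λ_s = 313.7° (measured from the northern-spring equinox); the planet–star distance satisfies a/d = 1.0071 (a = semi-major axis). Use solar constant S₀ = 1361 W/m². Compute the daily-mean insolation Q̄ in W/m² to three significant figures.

Solar declination: sin δ = sin ε · sin λ_s = sin 23.44° × sin 313.7° = -0.28759, so δ = -16.714°.
cos H₀ = −tan(+60.9°) tan(-16.714°) = 0.5395, H₀ = 1.0010 rad.
Bracket: H₀ sin φ sin δ + cos φ cos δ sin H₀ = 1.0010×0.87377×-0.28759 + 0.48634×0.95775×0.84200 = -0.251539 + 0.392197 = 0.140658.
Inverse-square distance factor (a/d)² = 1.0071² = 1.014250.
Q̄ = (S₀/π) × 1.014250 × [bracket] = (1361/π) × 1.014250 × 0.140658 = 61.80 W/m².

Q̄ ≈ 61.8 W/m²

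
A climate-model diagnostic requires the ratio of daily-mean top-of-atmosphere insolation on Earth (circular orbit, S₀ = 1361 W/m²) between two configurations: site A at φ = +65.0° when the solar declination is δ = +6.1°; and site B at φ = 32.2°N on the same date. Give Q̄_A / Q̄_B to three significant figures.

— Configuration A (φ=+65.0°):
cos H₀ = −tan(+65.0°) tan(+6.100°) = -0.2292, H₀ = 1.8020 rad.
Bracket: H₀ sin φ sin δ + cos φ cos δ sin H₀ = 1.8020×0.90631×0.10626 + 0.42262×0.99434×0.97338 = 0.173541 + 0.409042 = 0.582583.
Q̄ = (S₀/π) × [bracket] = (1361/π) × 0.582583 = 252.39 W/m².
— Configuration B (φ=+32.2°):
cos H₀ = −tan(+32.2°) tan(+6.100°) = -0.0673, H₀ = 1.6381 rad.
Bracket: H₀ sin φ sin δ + cos φ cos δ sin H₀ = 1.6381×0.53288×0.10626 + 0.84619×0.99434×0.99773 = 0.092755 + 0.839491 = 0.932246.
Q̄ = (S₀/π) × [bracket] = (1361/π) × 0.932246 = 403.87 W/m².
Ratio Q̄_A / Q̄_B = 252.39 / 403.87 = 0.6249.

Q̄_A / Q̄_B ≈ 0.625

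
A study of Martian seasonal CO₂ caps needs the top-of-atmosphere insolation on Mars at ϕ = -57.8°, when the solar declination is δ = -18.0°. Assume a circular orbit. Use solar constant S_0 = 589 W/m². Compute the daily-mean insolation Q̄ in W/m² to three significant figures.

Q̄ ≈ 185 W/m²

cos h₀ = −tan(-57.8°) tan(-18.000°) = -0.5160, h₀ = 2.1129 rad.
Bracket: h₀ sin ϕ sin δ + cos ϕ cos δ sin h₀ = 2.1129×-0.84619×-0.30902 + 0.53288×0.95106×0.85661 = 0.552501 + 0.434131 = 0.986632.
Q̄ = (S_0/π) × [bracket] = (589/π) × 0.986632 = 185.0 W/m².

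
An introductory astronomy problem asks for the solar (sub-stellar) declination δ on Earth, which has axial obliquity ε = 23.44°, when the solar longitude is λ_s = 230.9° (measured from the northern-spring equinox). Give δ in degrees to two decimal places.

sin δ = sin ε · sin λ_s = sin 23.44° × sin 230.9° = -0.308702.
δ = arcsin(-0.308702) = -17.98°.

δ = -17.98°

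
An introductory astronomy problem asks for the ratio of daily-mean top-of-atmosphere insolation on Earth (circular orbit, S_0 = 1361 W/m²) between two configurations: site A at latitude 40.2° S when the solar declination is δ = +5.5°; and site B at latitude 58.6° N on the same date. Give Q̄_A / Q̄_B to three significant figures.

— Configuration A (ϕ=-40.2°):
cos h₀ = −tan(-40.2°) tan(+5.500°) = 0.0814, h₀ = 1.4893 rad.
Bracket: h₀ sin ϕ sin δ + cos ϕ cos δ sin h₀ = 1.4893×-0.64546×0.09585 + 0.76380×0.99540×0.99668 = -0.092139 + 0.757762 = 0.665623.
Q̄ = (S_0/π) × [bracket] = (1361/π) × 0.665623 = 288.36 W/m².
— Configuration B (ϕ=+58.6°):
cos h₀ = −tan(+58.6°) tan(+5.500°) = -0.1577, h₀ = 1.7292 rad.
Bracket: h₀ sin ϕ sin δ + cos ϕ cos δ sin h₀ = 1.7292×0.85355×0.09585 + 0.52101×0.99540×0.98748 = 0.141471 + 0.512120 = 0.653591.
Q̄ = (S_0/π) × [bracket] = (1361/π) × 0.653591 = 283.15 W/m².
Ratio Q̄_A / Q̄_B = 288.36 / 283.15 = 1.018.

Q̄_A / Q̄_B ≈ 1.02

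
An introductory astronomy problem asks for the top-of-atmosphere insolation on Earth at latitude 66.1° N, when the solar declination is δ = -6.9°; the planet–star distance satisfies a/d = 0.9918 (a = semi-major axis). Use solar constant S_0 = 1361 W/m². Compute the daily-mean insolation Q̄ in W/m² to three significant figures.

Q̄ ≈ 104 W/m²

cos h₀ = −tan(+66.1°) tan(-6.900°) = 0.2731, h₀ = 1.2942 rad.
Bracket: h₀ sin ϕ sin δ + cos ϕ cos δ sin h₀ = 1.2942×0.91425×-0.12014 + 0.40514×0.99276×0.96199 = -0.142152 + 0.386919 = 0.244767.
Inverse-square distance factor (a/d)² = 0.9918² = 0.983667.
Q̄ = (S_0/π) × 0.983667 × [bracket] = (1361/π) × 0.983667 × 0.244767 = 104.3 W/m².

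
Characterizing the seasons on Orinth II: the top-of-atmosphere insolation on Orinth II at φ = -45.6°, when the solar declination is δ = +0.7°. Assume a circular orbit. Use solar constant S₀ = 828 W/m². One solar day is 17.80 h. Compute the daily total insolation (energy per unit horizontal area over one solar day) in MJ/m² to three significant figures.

11.6 MJ/m²

cos H₀ = −tan(-45.6°) tan(+0.700°) = 0.0125, H₀ = 1.5583 rad.
Bracket: H₀ sin φ sin δ + cos φ cos δ sin H₀ = 1.5583×-0.71447×0.01222 + 0.69966×0.99993×0.99992 = -0.013605 + 0.699555 = 0.685950.
Q̄ = (S₀/π) × [bracket] = (828/π) × 0.685950 = 180.79 W/m².
Daily total = Q̄ × 17.80 h × 3600 s/h = 180.79 × 17.80 × 3600 / 10⁶ = 11.59 MJ/m².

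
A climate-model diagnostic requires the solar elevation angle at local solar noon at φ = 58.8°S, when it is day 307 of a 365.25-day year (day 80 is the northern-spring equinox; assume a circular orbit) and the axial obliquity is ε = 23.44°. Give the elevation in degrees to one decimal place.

47.2°

Solar longitude: λ_s = 360° × (307 − 80)/365.25 = 223.737°.
sin δ = sin 23.44° × sin 223.737° = -0.27501, so δ = -15.963°.
At local noon the hour angle is zero, so the zenith angle equals |φ − δ| = |-58.8° − (-15.963°)| = 42.837°.
Elevation = 90° − 42.837° = 47.2°.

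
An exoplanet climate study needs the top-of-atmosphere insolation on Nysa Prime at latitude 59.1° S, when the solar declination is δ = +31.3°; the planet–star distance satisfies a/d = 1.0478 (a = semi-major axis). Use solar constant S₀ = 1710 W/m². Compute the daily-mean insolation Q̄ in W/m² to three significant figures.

Q̄ ≈ 0.00 W/m²

cos H₀ = −tan(-59.1°) tan(+31.300°) = 1.0159 ≥ 1 ⇒ polar night, H₀ = 0 and Q̄ = 0.
Inverse-square distance factor (a/d)² = 1.0478² = 1.097885.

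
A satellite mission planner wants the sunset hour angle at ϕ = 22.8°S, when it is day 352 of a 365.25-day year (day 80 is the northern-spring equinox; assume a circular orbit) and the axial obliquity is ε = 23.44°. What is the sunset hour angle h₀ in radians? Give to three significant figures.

Solar longitude: L_s = 360° × (352 − 80)/365.25 = 268.090°.
sin δ = sin 23.44° × sin 268.090° = -0.39757, so δ = -23.426°.
cos h₀ = −tan ϕ · tan δ = −tan(-22.8°) × tan(-23.426°) = -0.1821, so h₀ = 1.7540 rad = 100.49°.

h₀ = 1.75 rad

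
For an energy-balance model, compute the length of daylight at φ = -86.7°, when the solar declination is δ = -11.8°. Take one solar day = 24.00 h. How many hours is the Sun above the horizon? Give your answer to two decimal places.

Sunrise equation: cos H₀ = −tan φ · tan δ = -3.6232 ≤ −1, so the Sun never sets (polar day) and H₀ = π.
Daylight = 2H₀/(2π) × 24.00 h = (3.1416/π) × 24.00 = 24.00 h.

24.00 h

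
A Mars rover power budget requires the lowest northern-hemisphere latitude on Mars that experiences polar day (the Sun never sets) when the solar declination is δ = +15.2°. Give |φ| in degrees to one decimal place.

|φ| = 74.8°

Polar day requires cos H₀ = −tan φ tan δ ≤ −1, i.e. tan φ tan δ ≥ 1.
The boundary is |tan φ| · |tan δ| = 1, so |φ| = 90° − |δ| = 90° − 15.2° = 74.8° in the northern hemisphere.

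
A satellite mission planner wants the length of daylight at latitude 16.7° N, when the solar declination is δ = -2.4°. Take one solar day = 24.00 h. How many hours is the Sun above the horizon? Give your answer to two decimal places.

cos H₀ = −tan φ · tan δ = −tan(+16.7°) × tan(-2.400°) = 0.0126, so H₀ = 1.5582 rad = 89.28°.
Daylight = 2H₀/(2π) × 24.00 h = (1.5582/π) × 24.00 = 11.90 h.

11.90 h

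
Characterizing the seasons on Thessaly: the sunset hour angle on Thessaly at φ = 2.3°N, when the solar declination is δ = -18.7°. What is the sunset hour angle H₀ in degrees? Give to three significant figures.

cos H₀ = −tan φ · tan δ = −tan(+2.3°) × tan(-18.700°) = 0.0136, so H₀ = 1.5572 rad = 89.22°.

H₀ = 89.2°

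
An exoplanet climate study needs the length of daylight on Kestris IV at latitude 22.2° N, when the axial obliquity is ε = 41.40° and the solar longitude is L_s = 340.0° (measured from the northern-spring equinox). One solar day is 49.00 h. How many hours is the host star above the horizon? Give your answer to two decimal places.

23.02 h

Solar declination: sin δ = sin ε · sin L_s = sin 41.40° × sin 340.0° = -0.22618, so δ = -13.072°.
cos h₀ = −tan ϕ · tan δ = −tan(+22.2°) × tan(-13.072°) = 0.0948, so h₀ = 1.4759 rad = 84.56°.
Daylight = 2h₀/(2π) × 49.00 h = (1.4759/π) × 49.00 = 23.02 h.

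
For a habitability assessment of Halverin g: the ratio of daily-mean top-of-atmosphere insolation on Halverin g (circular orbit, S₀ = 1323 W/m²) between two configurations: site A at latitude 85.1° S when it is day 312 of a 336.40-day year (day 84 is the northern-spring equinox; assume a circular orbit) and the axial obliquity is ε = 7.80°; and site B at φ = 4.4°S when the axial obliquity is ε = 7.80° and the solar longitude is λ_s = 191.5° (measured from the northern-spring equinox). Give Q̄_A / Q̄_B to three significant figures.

— Configuration A (φ=-85.1°):
Solar longitude: λ_s = 360° × (312 − 84)/336.40 = 243.995°.
sin δ = sin 7.80° × sin 243.995° = -0.12198, so δ = -7.006°.
cos H₀ = −tan(-85.1°) tan(-7.006°) = -1.4335 ≤ −1 ⇒ polar day, H₀ = π.
Bracket: H₀ sin φ sin δ + cos φ cos δ sin H₀ = 3.1416×-0.99635×-0.12198 + 0.08542×0.99253×0.00000 = 0.381814 + 0.000000 = 0.381814.
Q̄ = (S₀/π) × [bracket] = (1323/π) × 0.381814 = 160.79 W/m².
— Configuration B (φ=-4.4°):
Solar declination: sin δ = sin ε · sin λ_s = sin 7.80° × sin 191.5° = -0.02706, so δ = -1.550°.
cos H₀ = −tan(-4.4°) tan(-1.550°) = -0.0021, H₀ = 1.5729 rad.
Bracket: H₀ sin φ sin δ + cos φ cos δ sin H₀ = 1.5729×-0.07672×-0.02706 + 0.99705×0.99963×1.00000 = 0.003265 + 0.996681 = 0.999946.
Q̄ = (S₀/π) × [bracket] = (1323/π) × 0.999946 = 421.10 W/m².
Ratio Q̄_A / Q̄_B = 160.79 / 421.10 = 0.3818.

Q̄_A / Q̄_B ≈ 0.382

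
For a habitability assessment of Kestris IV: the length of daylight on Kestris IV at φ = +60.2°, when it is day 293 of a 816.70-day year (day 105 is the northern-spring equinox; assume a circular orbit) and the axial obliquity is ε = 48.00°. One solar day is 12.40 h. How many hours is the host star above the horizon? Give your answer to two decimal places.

12.40 h

Solar longitude: λ_s = 360° × (293 − 105)/816.70 = 82.870°.
sin δ = sin 48.00° × sin 82.870° = 0.73740, so δ = +47.510°.
Sunrise equation: cos H₀ = −tan φ · tan δ = -1.9062 ≤ −1, so the host star never sets (polar day) and H₀ = π.
Daylight = 2H₀/(2π) × 12.40 h = (3.1416/π) × 12.40 = 12.40 h.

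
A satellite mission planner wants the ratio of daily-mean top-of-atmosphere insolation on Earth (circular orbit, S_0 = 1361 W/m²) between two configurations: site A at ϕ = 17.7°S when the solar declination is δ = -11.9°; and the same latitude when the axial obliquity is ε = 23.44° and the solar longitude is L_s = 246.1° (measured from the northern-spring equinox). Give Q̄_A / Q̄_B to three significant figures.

Q̄_A / Q̄_B ≈ 0.967

— Configuration A (ϕ=-17.7°):
cos h₀ = −tan(-17.7°) tan(-11.900°) = -0.0673, h₀ = 1.6381 rad.
Bracket: h₀ sin ϕ sin δ + cos ϕ cos δ sin h₀ = 1.6381×-0.30403×-0.20620 + 0.95266×0.97851×0.99774 = 0.102694 + 0.930081 = 1.032775.
Q̄ = (S_0/π) × [bracket] = (1361/π) × 1.032775 = 447.42 W/m².
— Configuration B (ϕ=-17.7°):
Solar declination: sin δ = sin ε · sin L_s = sin 23.44° × sin 246.1° = -0.36368, so δ = -21.326°.
cos h₀ = −tan(-17.7°) tan(-21.326°) = -0.1246, h₀ = 1.6957 rad.
Bracket: h₀ sin ϕ sin δ + cos ϕ cos δ sin h₀ = 1.6957×-0.30403×-0.36368 + 0.95266×0.93152×0.99221 = 0.187493 + 0.880509 = 1.068002.
Q̄ = (S_0/π) × [bracket] = (1361/π) × 1.068002 = 462.68 W/m².
Ratio Q̄_A / Q̄_B = 447.42 / 462.68 = 0.9670.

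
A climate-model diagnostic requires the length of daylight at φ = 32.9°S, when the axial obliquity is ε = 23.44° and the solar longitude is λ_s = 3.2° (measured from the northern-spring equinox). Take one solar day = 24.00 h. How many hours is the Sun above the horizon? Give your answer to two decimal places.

11.89 h

Solar declination: sin δ = sin ε · sin λ_s = sin 23.44° × sin 3.2° = 0.02221, so δ = +1.272°.
cos H₀ = −tan φ · tan δ = −tan(-32.9°) × tan(+1.272°) = 0.0144, so H₀ = 1.5564 rad = 89.18°.
Daylight = 2H₀/(2π) × 24.00 h = (1.5564/π) × 24.00 = 11.89 h.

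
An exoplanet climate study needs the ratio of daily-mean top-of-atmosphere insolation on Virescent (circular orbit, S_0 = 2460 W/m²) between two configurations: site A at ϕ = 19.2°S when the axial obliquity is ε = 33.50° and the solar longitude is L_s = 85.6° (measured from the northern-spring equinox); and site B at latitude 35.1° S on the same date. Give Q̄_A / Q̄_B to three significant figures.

Q̄_A / Q̄_B ≈ 2.01

— Configuration A (ϕ=-19.2°):
Solar declination: sin δ = sin ε · sin L_s = sin 33.50° × sin 85.6° = 0.55031, so δ = +33.388°.
cos h₀ = −tan(-19.2°) tan(+33.388°) = 0.2295, h₀ = 1.3392 rad.
Bracket: h₀ sin ϕ sin δ + cos ϕ cos δ sin h₀ = 1.3392×-0.32887×0.55031 + 0.94438×0.83496×0.97330 = -0.242369 + 0.767466 = 0.525097.
Q̄ = (S_0/π) × [bracket] = (2460/π) × 0.525097 = 411.17 W/m².
— Configuration B (ϕ=-35.1°):
cos h₀ = −tan(-35.1°) tan(+33.388°) = 0.4632, h₀ = 1.0892 rad.
Bracket: h₀ sin ϕ sin δ + cos ϕ cos δ sin h₀ = 1.0892×-0.57501×0.55031 + 0.81815×0.83496×0.88625 = -0.344660 + 0.605417 = 0.260757.
Q̄ = (S_0/π) × [bracket] = (2460/π) × 0.260757 = 204.18 W/m².
Ratio Q̄_A / Q̄_B = 411.17 / 204.18 = 2.014.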